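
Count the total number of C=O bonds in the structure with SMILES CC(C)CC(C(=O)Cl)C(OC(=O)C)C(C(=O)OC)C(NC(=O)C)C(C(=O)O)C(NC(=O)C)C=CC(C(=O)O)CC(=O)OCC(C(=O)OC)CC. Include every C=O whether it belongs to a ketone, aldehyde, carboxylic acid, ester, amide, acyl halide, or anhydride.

CH(COCl): acyl halide, 1 C=O (running total 1).
CH(OCOCH3): ester, 1 C=O (running total 2).
CH(COOCH3): ester, 1 C=O (running total 3).
CH(NHCOCH3): amide, 1 C=O (running total 4).
CH(COOH): carboxylic acid, 1 C=O (running total 5).
CH(NHCOCH3): amide, 1 C=O (running total 6).
CH(COOH): carboxylic acid, 1 C=O (running total 7).
CH2COOCH2: ester, 1 C=O (running total 8).
CH(COOCH3): ester, 1 C=O (running total 9).

9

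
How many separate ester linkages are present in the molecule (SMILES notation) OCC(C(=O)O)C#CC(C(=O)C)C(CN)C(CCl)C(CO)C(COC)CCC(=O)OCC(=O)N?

1

Working along the chain:
  HOCH2: HO– on an sp³ carbon → alcohol.
  CH(COOH): pendant –COOH: carbonyl C bonded to C and –OH → carboxylic acid.
  C≡C: C≡C triple bond → alkyne.
  CH(COCH3): pendant –COCH3: carbonyl C bonded to two carbons → ketone.
  CH(CH2NH2): pendant –CH2NH2: N on sp³ C, no adjacent C=O → amine.
  CH(CH2Cl): pendant –CH2X: halogen on sp³ carbon → alkyl halide.
  CH(CH2OH): pendant –CH2OH on an sp³ backbone C → alcohol.
  CH(CH2OCH3): pendant –CH2OCH3: C–O–C linkage → ether.
  CH2COOCH2: –C(=O)–O–C with C on the carbonyl side → ester.
  CONH2: –C(=O)NH2: carbonyl C bonded to C and to N → amide (the N is not a separate amine).
Ester appears at: CH2COOCH2 → 1.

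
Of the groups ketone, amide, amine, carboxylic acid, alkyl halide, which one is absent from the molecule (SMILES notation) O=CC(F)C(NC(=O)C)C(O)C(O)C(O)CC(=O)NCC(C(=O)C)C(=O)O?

amine

carboxylic acid: present (COOH — –COOH: carbonyl C bonded to –OH and C → carboxylic acid (the –OH is not a separate alcohol)).
amide: present (CH(NHCOCH3) — pendant –NHC(=O)CH3: N bonded to a carbonyl → amide (not amine)).
ketone: present (CH(COCH3) — pendant –COCH3: carbonyl C bonded to two carbons → ketone).
alkyl halide: present (CH(F) — halogen on an sp³ carbon → alkyl halide).
amine: absent. In each of CH(NHCOCH3) and CH2CONHCH2, the nitrogen is bonded directly to a carbonyl carbon, making it part of an amide, not a free amine.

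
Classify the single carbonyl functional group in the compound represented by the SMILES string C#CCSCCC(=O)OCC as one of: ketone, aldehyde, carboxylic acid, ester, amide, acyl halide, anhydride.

ester

The carbonyl is in the CH2COOCH2 segment: –C(=O)–O–C with C on the carbonyl side → ester.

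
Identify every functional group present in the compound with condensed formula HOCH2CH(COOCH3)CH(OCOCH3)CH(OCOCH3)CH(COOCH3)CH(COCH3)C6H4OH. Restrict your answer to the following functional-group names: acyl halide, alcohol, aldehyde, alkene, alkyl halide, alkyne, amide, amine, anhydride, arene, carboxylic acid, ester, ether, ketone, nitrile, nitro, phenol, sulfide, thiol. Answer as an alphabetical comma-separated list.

Reading the structure from left to right:
  HOCH2: HO– on an sp³ carbon → alcohol.
  CH(COOCH3): pendant –COOCH3: carbonyl C bonded to C and –OCH3 → ester.
  CH(OCOCH3): pendant –OC(=O)CH3: an acyloxy group → ester.
  CH(OCOCH3): pendant –OC(=O)CH3: an acyloxy group → ester.
  CH(COOCH3): pendant –COOCH3: carbonyl C bonded to C and –OCH3 → ester.
  CH(COCH3): pendant –COCH3: carbonyl C bonded to two carbons → ketone.
  C6H4OH: –OH attached directly to an aromatic ring → phenol (not alcohol); the ring itself is an arene.

alcohol, arene, ester, ketone, phenol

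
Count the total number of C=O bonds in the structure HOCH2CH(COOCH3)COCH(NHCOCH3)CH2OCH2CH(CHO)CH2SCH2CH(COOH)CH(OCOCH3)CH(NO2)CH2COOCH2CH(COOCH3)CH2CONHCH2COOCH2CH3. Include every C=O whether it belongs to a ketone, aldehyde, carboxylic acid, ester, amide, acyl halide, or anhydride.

CH(COOCH3): ester, 1 C=O (running total 1).
CO: ketone, 1 C=O (running total 2).
CH(NHCOCH3): amide, 1 C=O (running total 3).
CH(CHO): aldehyde, 1 C=O (running total 4).
CH(COOH): carboxylic acid, 1 C=O (running total 5).
CH(OCOCH3): ester, 1 C=O (running total 6).
CH2COOCH2: ester, 1 C=O (running total 7).
CH(COOCH3): ester, 1 C=O (running total 8).
CH2CONHCH2: amide, 1 C=O (running total 9).
COOCH2CH3: ester, 1 C=O (running total 10).

10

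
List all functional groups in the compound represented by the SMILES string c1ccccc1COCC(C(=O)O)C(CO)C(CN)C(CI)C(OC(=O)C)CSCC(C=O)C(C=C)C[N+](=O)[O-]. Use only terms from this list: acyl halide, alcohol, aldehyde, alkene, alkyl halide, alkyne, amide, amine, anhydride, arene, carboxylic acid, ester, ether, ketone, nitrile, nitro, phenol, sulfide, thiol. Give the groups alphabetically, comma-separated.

C6H5– phenyl ring → arene.
C–O–C with sp³ carbons on both sides and no adjacent C=O → ether.
pendant –COOH: carbonyl C bonded to C and –OH → carboxylic acid.
pendant –CH2OH on an sp³ backbone C → alcohol.
pendant –CH2NH2: N on sp³ C, no adjacent C=O → amine.
pendant –CH2X: halogen on sp³ carbon → alkyl halide.
pendant –OC(=O)CH3: an acyloxy group → ester.
C–S–C linkage → sulfide (thioether).
pendant –CHO: carbonyl C bonded to C and H → aldehyde.
pendant –CH=CH2: C=C double bond → alkene.
–NO2 on carbon → nitro group.

alcohol, aldehyde, alkene, alkyl halide, amine, arene, carboxylic acid, ester, ether, nitro, sulfide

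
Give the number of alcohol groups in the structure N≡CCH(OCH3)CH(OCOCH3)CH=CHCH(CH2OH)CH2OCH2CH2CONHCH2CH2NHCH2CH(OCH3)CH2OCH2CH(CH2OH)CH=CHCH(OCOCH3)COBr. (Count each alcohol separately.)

2

N≡C–: carbon triple-bonded to nitrogen → nitrile.
pendant –OCH3: C–O–C with sp³ C, no adjacent C=O → ether.
pendant –OC(=O)CH3: an acyloxy group → ester.
C=C double bond → alkene.
pendant –CH2OH on an sp³ backbone C → alcohol.
C–O–C with sp³ carbons on both sides and no adjacent C=O → ether.
–C(=O)–N– linkage → amide (the N is not an amine).
C–N–C with sp³ carbons and no adjacent C=O → amine (secondary).
pendant –OCH3: C–O–C with sp³ C, no adjacent C=O → ether.
C–O–C with sp³ carbons on both sides and no adjacent C=O → ether.
pendant –CH2OH on an sp³ backbone C → alcohol.
C=C double bond → alkene.
pendant –OC(=O)CH3: an acyloxy group → ester.
–C(=O)Br: carbonyl C bonded to C and to a halogen → acyl halide (not alkyl halide).
Alcohol appears at: CH(CH2OH), CH(CH2OH) → 2.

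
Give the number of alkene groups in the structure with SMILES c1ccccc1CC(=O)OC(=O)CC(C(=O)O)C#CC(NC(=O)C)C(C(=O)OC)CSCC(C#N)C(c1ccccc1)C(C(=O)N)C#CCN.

0

C6H5– phenyl ring → arene.
two acyl groups sharing one oxygen, –C(=O)–O–C(=O)– → anhydride.
pendant –COOH: carbonyl C bonded to C and –OH → carboxylic acid.
C≡C triple bond → alkyne.
pendant –NHC(=O)CH3: N bonded to a carbonyl → amide (not amine).
pendant –COOCH3: carbonyl C bonded to C and –OCH3 → ester.
C–S–C linkage → sulfide (thioether).
pendant –C≡N: nitrile.
pendant –C6H5: benzene ring → arene.
pendant –CONH2: carbonyl C bonded to C and N → amide.
C≡C triple bond → alkyne.
–NH2 on an sp³ carbon with no adjacent C=O → amine.
No segment is a alkene: C6H5 is arene, not alkene; C≡C is alkyne, not alkene; CH(C6H5) is arene, not alkene. → 0.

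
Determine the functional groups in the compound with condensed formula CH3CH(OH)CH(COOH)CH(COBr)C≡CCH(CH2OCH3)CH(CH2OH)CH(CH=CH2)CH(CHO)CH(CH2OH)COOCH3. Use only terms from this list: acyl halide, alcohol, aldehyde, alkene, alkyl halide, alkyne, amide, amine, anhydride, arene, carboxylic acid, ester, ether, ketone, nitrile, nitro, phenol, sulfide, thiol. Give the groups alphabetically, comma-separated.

acyl halide, alcohol, aldehyde, alkene, alkyne, carboxylic acid, ester, ether

Taking each segment in turn:
  CH(OH): –OH on an sp³ carbon → alcohol (secondary).
  CH(COOH): pendant –COOH: carbonyl C bonded to C and –OH → carboxylic acid.
  CH(COBr): pendant –C(=O)X: carbonyl C bonded to C and halogen → acyl halide.
  C≡C: C≡C triple bond → alkyne.
  CH(CH2OCH3): pendant –CH2OCH3: C–O–C linkage → ether.
  CH(CH2OH): pendant –CH2OH on an sp³ backbone C → alcohol.
  CH(CH=CH2): pendant –CH=CH2: C=C double bond → alkene.
  CH(CHO): pendant –CHO: carbonyl C bonded to C and H → aldehyde.
  CH(CH2OH): pendant –CH2OH on an sp³ backbone C → alcohol.
  COOCH3: –C(=O)OCH3: carbonyl C bonded to C and to –OCH3 → ester (not ketone + ether).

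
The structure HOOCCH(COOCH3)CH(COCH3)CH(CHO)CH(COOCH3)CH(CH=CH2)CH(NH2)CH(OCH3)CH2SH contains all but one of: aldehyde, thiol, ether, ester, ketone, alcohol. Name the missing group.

alcohol

ester: present (CH(COOCH3) — pendant –COOCH3: carbonyl C bonded to C and –OCH3 → ester).
ether: present (CH(OCH3) — pendant –OCH3: C–O–C with sp³ C, no adjacent C=O → ether).
ketone: present (CH(COCH3) — pendant –COCH3: carbonyl C bonded to two carbons → ketone).
thiol: present (CH2SH — –SH on an sp³ carbon → thiol).
aldehyde: present (CH(CHO) — pendant –CHO: carbonyl C bonded to C and H → aldehyde).
alcohol: absent. In HOOC, the –OH sits on a carbonyl carbon, making it part of a carboxylic acid, not an alcohol.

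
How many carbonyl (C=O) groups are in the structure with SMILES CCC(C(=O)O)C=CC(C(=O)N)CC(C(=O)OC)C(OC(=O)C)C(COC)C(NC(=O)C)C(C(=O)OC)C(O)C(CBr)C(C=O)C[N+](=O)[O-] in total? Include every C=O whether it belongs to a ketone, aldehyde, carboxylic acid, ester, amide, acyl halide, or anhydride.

7

CH(COOH): carboxylic acid, 1 C=O (running total 1).
CH(CONH2): amide, 1 C=O (running total 2).
CH(COOCH3): ester, 1 C=O (running total 3).
CH(OCOCH3): ester, 1 C=O (running total 4).
CH(NHCOCH3): amide, 1 C=O (running total 5).
CH(COOCH3): ester, 1 C=O (running total 6).
CH(CHO): aldehyde, 1 C=O (running total 7).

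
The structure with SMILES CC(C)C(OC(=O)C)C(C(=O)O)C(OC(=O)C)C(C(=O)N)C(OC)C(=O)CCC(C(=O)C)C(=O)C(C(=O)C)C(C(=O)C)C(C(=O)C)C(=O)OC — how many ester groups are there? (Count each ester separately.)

3

pendant –OC(=O)CH3: an acyloxy group → ester.
pendant –COOH: carbonyl C bonded to C and –OH → carboxylic acid.
pendant –OC(=O)CH3: an acyloxy group → ester.
pendant –CONH2: carbonyl C bonded to C and N → amide.
pendant –OCH3: C–O–C with sp³ C, no adjacent C=O → ether.
–C(=O)– with carbon on both sides → ketone.
pendant –COCH3: carbonyl C bonded to two carbons → ketone.
–C(=O)– with carbon on both sides → ketone.
pendant –COCH3: carbonyl C bonded to two carbons → ketone.
pendant –COCH3: carbonyl C bonded to two carbons → ketone.
pendant –COCH3: carbonyl C bonded to two carbons → ketone.
–C(=O)OCH3: carbonyl C bonded to C and to –OCH3 → ester (not ketone + ether).
Ester appears at: CH(OCOCH3), CH(OCOCH3), COOCH3 → 3.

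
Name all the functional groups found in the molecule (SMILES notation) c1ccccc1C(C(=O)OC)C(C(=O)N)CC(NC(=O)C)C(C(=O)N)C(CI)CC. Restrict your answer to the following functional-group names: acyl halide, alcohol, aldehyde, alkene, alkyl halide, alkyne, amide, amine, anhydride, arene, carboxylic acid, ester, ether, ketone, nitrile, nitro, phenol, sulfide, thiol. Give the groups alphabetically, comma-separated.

alkyl halide, amide, arene, ester

C6H5– phenyl ring → arene.
pendant –COOCH3: carbonyl C bonded to C and –OCH3 → ester.
pendant –CONH2: carbonyl C bonded to C and N → amide.
pendant –NHC(=O)CH3: N bonded to a carbonyl → amide (not amine).
pendant –CONH2: carbonyl C bonded to C and N → amide.
pendant –CH2X: halogen on sp³ carbon → alkyl halide.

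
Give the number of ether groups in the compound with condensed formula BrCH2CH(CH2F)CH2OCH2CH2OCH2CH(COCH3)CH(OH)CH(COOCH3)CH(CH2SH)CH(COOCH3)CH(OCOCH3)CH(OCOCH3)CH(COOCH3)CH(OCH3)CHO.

Working along the chain:
  BrCH2: halogen on an sp³ carbon → alkyl halide.
  CH(CH2F): pendant –CH2X: halogen on sp³ carbon → alkyl halide.
  CH2OCH2: C–O–C with sp³ carbons on both sides and no adjacent C=O → ether.
  CH2OCH2: C–O–C with sp³ carbons on both sides and no adjacent C=O → ether.
  CH(COCH3): pendant –COCH3: carbonyl C bonded to two carbons → ketone.
  CH(OH): –OH on an sp³ carbon → alcohol (secondary).
  CH(COOCH3): pendant –COOCH3: carbonyl C bonded to C and –OCH3 → ester.
  CH(CH2SH): pendant –CH2SH → thiol.
  CH(COOCH3): pendant –COOCH3: carbonyl C bonded to C and –OCH3 → ester.
  CH(OCOCH3): pendant –OC(=O)CH3: an acyloxy group → ester.
  CH(OCOCH3): pendant –OC(=O)CH3: an acyloxy group → ester.
  CH(COOCH3): pendant –COOCH3: carbonyl C bonded to C and –OCH3 → ester.
  CH(OCH3): pendant –OCH3: C–O–C with sp³ C, no adjacent C=O → ether.
  CHO: terminal –CHO: carbonyl C bonded to H and C → aldehyde.
Ether appears at: CH2OCH2, CH2OCH2, CH(OCH3) → 3.

3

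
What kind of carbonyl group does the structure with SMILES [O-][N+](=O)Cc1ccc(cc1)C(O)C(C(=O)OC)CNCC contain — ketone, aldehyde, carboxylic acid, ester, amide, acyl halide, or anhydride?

The carbonyl is in the CH(COOCH3) segment: pendant –COOCH3: carbonyl C bonded to C and –OCH3 → ester.

ester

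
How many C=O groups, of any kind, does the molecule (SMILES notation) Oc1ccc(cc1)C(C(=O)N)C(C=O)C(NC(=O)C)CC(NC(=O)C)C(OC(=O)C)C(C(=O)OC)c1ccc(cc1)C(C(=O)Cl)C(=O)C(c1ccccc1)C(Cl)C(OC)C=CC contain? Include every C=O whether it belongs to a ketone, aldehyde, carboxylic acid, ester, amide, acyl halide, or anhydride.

8

CH(CONH2): amide, 1 C=O (running total 1).
CH(CHO): aldehyde, 1 C=O (running total 2).
CH(NHCOCH3): amide, 1 C=O (running total 3).
CH(NHCOCH3): amide, 1 C=O (running total 4).
CH(OCOCH3): ester, 1 C=O (running total 5).
CH(COOCH3): ester, 1 C=O (running total 6).
CH(COCl): acyl halide, 1 C=O (running total 7).
CO: ketone, 1 C=O (running total 8).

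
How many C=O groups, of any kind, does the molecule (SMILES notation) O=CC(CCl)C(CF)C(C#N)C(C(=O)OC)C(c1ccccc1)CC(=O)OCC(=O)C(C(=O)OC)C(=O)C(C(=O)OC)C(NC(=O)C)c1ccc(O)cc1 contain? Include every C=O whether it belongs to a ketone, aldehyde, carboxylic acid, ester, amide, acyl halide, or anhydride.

OHC: aldehyde, 1 C=O (running total 1).
CH(COOCH3): ester, 1 C=O (running total 2).
CH2COOCH2: ester, 1 C=O (running total 3).
CO: ketone, 1 C=O (running total 4).
CH(COOCH3): ester, 1 C=O (running total 5).
CO: ketone, 1 C=O (running total 6).
CH(COOCH3): ester, 1 C=O (running total 7).
CH(NHCOCH3): amide, 1 C=O (running total 8).

8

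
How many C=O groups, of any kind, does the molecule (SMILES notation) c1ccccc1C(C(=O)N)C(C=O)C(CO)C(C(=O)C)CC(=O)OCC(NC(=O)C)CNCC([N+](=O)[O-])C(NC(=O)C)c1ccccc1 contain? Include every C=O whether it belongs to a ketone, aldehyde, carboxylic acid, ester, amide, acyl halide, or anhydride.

CH(CONH2): amide, 1 C=O (running total 1).
CH(CHO): aldehyde, 1 C=O (running total 2).
CH(COCH3): ketone, 1 C=O (running total 3).
CH2COOCH2: ester, 1 C=O (running total 4).
CH(NHCOCH3): amide, 1 C=O (running total 5).
CH(NHCOCH3): amide, 1 C=O (running total 6).

6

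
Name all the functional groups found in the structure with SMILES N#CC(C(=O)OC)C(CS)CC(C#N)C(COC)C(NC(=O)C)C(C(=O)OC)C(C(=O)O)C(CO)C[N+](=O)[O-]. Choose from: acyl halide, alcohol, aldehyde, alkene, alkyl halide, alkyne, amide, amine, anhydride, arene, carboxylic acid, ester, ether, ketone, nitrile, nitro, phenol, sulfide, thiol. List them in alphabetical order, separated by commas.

Reading the structure from left to right:
  N≡C: N≡C–: carbon triple-bonded to nitrogen → nitrile.
  CH(COOCH3): pendant –COOCH3: carbonyl C bonded to C and –OCH3 → ester.
  CH(CH2SH): pendant –CH2SH → thiol.
  CH(CN): pendant –C≡N: nitrile.
  CH(CH2OCH3): pendant –CH2OCH3: C–O–C linkage → ether.
  CH(NHCOCH3): pendant –NHC(=O)CH3: N bonded to a carbonyl → amide (not amine).
  CH(COOCH3): pendant –COOCH3: carbonyl C bonded to C and –OCH3 → ester.
  CH(COOH): pendant –COOH: carbonyl C bonded to C and –OH → carboxylic acid.
  CH(CH2OH): pendant –CH2OH on an sp³ backbone C → alcohol.
  CH2NO2: –NO2 on carbon → nitro group.

alcohol, amide, carboxylic acid, ester, ether, nitrile, nitro, thiol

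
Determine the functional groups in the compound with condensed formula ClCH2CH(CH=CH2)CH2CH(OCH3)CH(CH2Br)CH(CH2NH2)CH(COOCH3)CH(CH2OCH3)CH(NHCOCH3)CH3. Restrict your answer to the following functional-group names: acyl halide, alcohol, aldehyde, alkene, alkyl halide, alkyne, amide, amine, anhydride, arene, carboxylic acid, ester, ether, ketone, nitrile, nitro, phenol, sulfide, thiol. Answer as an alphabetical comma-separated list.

Taking each segment in turn:
  ClCH2: halogen on an sp³ carbon → alkyl halide.
  CH(CH=CH2): pendant –CH=CH2: C=C double bond → alkene.
  CH(OCH3): pendant –OCH3: C–O–C with sp³ C, no adjacent C=O → ether.
  CH(CH2Br): pendant –CH2X: halogen on sp³ carbon → alkyl halide.
  CH(CH2NH2): pendant –CH2NH2: N on sp³ C, no adjacent C=O → amine.
  CH(COOCH3): pendant –COOCH3: carbonyl C bonded to C and –OCH3 → ester.
  CH(CH2OCH3): pendant –CH2OCH3: C–O–C linkage → ether.
  CH(NHCOCH3): pendant –NHC(=O)CH3: N bonded to a carbonyl → amide (not amine).

alkene, alkyl halide, amide, amine, ester, ether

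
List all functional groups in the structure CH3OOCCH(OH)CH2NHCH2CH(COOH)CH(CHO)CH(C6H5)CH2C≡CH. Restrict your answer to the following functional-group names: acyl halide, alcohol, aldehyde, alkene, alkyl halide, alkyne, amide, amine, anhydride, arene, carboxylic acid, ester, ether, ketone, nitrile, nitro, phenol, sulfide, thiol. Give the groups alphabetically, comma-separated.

alcohol, aldehyde, alkyne, amine, arene, carboxylic acid, ester

CH3O–C(=O)–: carbonyl C bonded to C and to –OCH3 → ester (not ketone + ether).
–OH on an sp³ carbon → alcohol (secondary).
C–N–C with sp³ carbons and no adjacent C=O → amine (secondary).
pendant –COOH: carbonyl C bonded to C and –OH → carboxylic acid.
pendant –CHO: carbonyl C bonded to C and H → aldehyde.
pendant –C6H5: benzene ring → arene.
C≡C triple bond → alkyne.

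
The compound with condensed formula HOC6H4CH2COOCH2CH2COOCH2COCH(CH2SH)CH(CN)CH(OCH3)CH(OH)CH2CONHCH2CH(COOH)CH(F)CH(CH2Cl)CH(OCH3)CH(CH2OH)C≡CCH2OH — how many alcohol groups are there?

Working along the chain:
  HOC6H4: –OH attached directly to an aromatic ring → phenol (not alcohol); the ring itself is an arene.
  CH2COOCH2: –C(=O)–O–C with C on the carbonyl side → ester.
  CH2COOCH2: –C(=O)–O–C with C on the carbonyl side → ester.
  CO: –C(=O)– with carbon on both sides → ketone.
  CH(CH2SH): pendant –CH2SH → thiol.
  CH(CN): pendant –C≡N: nitrile.
  CH(OCH3): pendant –OCH3: C–O–C with sp³ C, no adjacent C=O → ether.
  CH(OH): –OH on an sp³ carbon → alcohol (secondary).
  CH2CONHCH2: –C(=O)–N– linkage → amide (the N is not an amine).
  CH(COOH): pendant –COOH: carbonyl C bonded to C and –OH → carboxylic acid.
  CH(F): halogen on an sp³ carbon → alkyl halide.
  CH(CH2Cl): pendant –CH2X: halogen on sp³ carbon → alkyl halide.
  CH(OCH3): pendant –OCH3: C–O–C with sp³ C, no adjacent C=O → ether.
  CH(CH2OH): pendant –CH2OH on an sp³ backbone C → alcohol.
  C≡C: C≡C triple bond → alkyne.
  CH2OH: –OH on an sp³ carbon → alcohol.
Alcohol appears at: CH(OH), CH(CH2OH), CH2OH → 3.

3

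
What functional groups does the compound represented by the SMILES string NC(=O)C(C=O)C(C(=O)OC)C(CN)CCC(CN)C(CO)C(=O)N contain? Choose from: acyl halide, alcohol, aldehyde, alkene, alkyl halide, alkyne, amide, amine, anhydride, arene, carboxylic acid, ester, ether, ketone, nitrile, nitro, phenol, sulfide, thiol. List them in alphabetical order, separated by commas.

alcohol, aldehyde, amide, amine, ester

–C(=O)NH2: carbonyl C bonded to C and to N → amide (the N is not a separate amine).
pendant –CHO: carbonyl C bonded to C and H → aldehyde.
pendant –COOCH3: carbonyl C bonded to C and –OCH3 → ester.
pendant –CH2NH2: N on sp³ C, no adjacent C=O → amine.
pendant –CH2NH2: N on sp³ C, no adjacent C=O → amine.
pendant –CH2OH on an sp³ backbone C → alcohol.
–C(=O)NH2: carbonyl C bonded to C and to N → amide (the N is not a separate amine).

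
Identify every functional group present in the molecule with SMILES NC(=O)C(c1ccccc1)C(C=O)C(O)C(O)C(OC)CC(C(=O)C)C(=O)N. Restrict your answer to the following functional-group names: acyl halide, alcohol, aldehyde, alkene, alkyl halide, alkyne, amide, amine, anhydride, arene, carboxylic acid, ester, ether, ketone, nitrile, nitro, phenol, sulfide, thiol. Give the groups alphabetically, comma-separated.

Taking each segment in turn:
  H2NCO: –C(=O)NH2: carbonyl C bonded to C and to N → amide (the N is not a separate amine).
  CH(C6H5): pendant –C6H5: benzene ring → arene.
  CH(CHO): pendant –CHO: carbonyl C bonded to C and H → aldehyde.
  CH(OH): –OH on an sp³ carbon → alcohol (secondary).
  CH(OH): –OH on an sp³ carbon → alcohol (secondary).
  CH(OCH3): pendant –OCH3: C–O–C with sp³ C, no adjacent C=O → ether.
  CH(COCH3): pendant –COCH3: carbonyl C bonded to two carbons → ketone.
  CONH2: –C(=O)NH2: carbonyl C bonded to C and to N → amide (the N is not a separate amine).

alcohol, aldehyde, amide, arene, ether, ketone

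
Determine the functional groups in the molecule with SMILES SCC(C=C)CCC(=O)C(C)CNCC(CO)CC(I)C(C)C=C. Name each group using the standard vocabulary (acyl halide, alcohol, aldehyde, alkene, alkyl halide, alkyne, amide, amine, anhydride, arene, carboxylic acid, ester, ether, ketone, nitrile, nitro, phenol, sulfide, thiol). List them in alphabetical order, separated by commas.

alcohol, alkene, alkyl halide, amine, ketone, thiol

–SH on an sp³ carbon → thiol.
pendant –CH=CH2: C=C double bond → alkene.
–C(=O)– with carbon on both sides → ketone.
C–N–C with sp³ carbons and no adjacent C=O → amine (secondary).
pendant –CH2OH on an sp³ backbone C → alcohol.
halogen on an sp³ carbon → alkyl halide.
C=C double bond → alkene.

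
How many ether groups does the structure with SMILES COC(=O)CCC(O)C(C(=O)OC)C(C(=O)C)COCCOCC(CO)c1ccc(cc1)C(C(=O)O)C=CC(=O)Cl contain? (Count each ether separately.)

Taking each segment in turn:
  CH3OOC: CH3O–C(=O)–: carbonyl C bonded to C and to –OCH3 → ester (not ketone + ether).
  CH(OH): –OH on an sp³ carbon → alcohol (secondary).
  CH(COOCH3): pendant –COOCH3: carbonyl C bonded to C and –OCH3 → ester.
  CH(COCH3): pendant –COCH3: carbonyl C bonded to two carbons → ketone.
  CH2OCH2: C–O–C with sp³ carbons on both sides and no adjacent C=O → ether.
  CH2OCH2: C–O–C with sp³ carbons on both sides and no adjacent C=O → ether.
  CH(CH2OH): pendant –CH2OH on an sp³ backbone C → alcohol.
  C6H4: para-disubstituted benzene ring → arene.
  CH(COOH): pendant –COOH: carbonyl C bonded to C and –OH → carboxylic acid.
  CH=CH: C=C double bond → alkene.
  COCl: –C(=O)Cl: carbonyl C bonded to C and to a halogen → acyl halide (not alkyl halide).
Ether appears at: CH2OCH2, CH2OCH2 → 2.

2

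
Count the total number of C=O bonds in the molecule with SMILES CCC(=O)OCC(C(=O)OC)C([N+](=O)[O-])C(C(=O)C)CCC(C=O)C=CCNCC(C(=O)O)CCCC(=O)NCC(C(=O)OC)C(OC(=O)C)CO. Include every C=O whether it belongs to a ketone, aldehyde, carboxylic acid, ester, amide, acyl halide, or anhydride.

CH2COOCH2: ester, 1 C=O (running total 1).
CH(COOCH3): ester, 1 C=O (running total 2).
CH(COCH3): ketone, 1 C=O (running total 3).
CH(CHO): aldehyde, 1 C=O (running total 4).
CH(COOH): carboxylic acid, 1 C=O (running total 5).
CH2CONHCH2: amide, 1 C=O (running total 6).
CH(COOCH3): ester, 1 C=O (running total 7).
CH(OCOCH3): ester, 1 C=O (running total 8).

8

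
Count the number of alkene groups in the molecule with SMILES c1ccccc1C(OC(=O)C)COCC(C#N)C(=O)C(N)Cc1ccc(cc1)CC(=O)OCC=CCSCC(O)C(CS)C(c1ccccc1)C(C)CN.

Taking each segment in turn:
  C6H5: C6H5– phenyl ring → arene.
  CH(OCOCH3): pendant –OC(=O)CH3: an acyloxy group → ester.
  CH2OCH2: C–O–C with sp³ carbons on both sides and no adjacent C=O → ether.
  CH(CN): pendant –C≡N: nitrile.
  CO: –C(=O)– with carbon on both sides → ketone.
  CH(NH2): –NH2 on an sp³ carbon with no adjacent C=O → amine.
  C6H4: para-disubstituted benzene ring → arene.
  CH2COOCH2: –C(=O)–O–C with C on the carbonyl side → ester.
  CH=CH: C=C double bond → alkene.
  CH2SCH2: C–S–C linkage → sulfide (thioether).
  CH(OH): –OH on an sp³ carbon → alcohol (secondary).
  CH(CH2SH): pendant –CH2SH → thiol.
  CH(C6H5): pendant –C6H5: benzene ring → arene.
  CH2NH2: –NH2 on an sp³ carbon with no adjacent C=O → amine.
Alkene appears at: CH=CH → 1.

1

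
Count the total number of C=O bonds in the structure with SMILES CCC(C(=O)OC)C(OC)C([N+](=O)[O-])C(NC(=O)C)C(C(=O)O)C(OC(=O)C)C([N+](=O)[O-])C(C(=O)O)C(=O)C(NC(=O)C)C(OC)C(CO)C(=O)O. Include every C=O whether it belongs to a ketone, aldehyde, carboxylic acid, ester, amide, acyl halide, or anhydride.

CH(COOCH3): ester, 1 C=O (running total 1).
CH(NHCOCH3): amide, 1 C=O (running total 2).
CH(COOH): carboxylic acid, 1 C=O (running total 3).
CH(OCOCH3): ester, 1 C=O (running total 4).
CH(COOH): carboxylic acid, 1 C=O (running total 5).
CO: ketone, 1 C=O (running total 6).
CH(NHCOCH3): amide, 1 C=O (running total 7).
COOH: carboxylic acid, 1 C=O (running total 8).

8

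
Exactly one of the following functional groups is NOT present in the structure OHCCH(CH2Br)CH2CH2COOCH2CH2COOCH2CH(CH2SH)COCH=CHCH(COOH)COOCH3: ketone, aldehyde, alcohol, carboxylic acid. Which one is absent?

carboxylic acid: present (CH(COOH) — pendant –COOH: carbonyl C bonded to C and –OH → carboxylic acid).
aldehyde: present (OHC — terminal –CHO: carbonyl C bonded to H and C → aldehyde).
ketone: present (CO — –C(=O)– with carbon on both sides → ketone).
alcohol: absent. In CH(COOH), the –OH sits on a carbonyl carbon, making it part of a carboxylic acid, not an alcohol.

alcohol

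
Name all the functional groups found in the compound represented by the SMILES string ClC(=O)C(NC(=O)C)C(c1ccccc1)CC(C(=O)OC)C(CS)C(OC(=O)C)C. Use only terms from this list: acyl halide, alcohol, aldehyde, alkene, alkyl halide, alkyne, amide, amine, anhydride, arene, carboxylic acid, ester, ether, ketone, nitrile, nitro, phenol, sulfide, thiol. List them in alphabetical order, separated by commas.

acyl halide, amide, arene, ester, thiol

–C(=O)Cl: carbonyl C bonded to C and to a halogen → acyl halide (not alkyl halide).
pendant –NHC(=O)CH3: N bonded to a carbonyl → amide (not amine).
pendant –C6H5: benzene ring → arene.
pendant –COOCH3: carbonyl C bonded to C and –OCH3 → ester.
pendant –CH2SH → thiol.
pendant –OC(=O)CH3: an acyloxy group → ester.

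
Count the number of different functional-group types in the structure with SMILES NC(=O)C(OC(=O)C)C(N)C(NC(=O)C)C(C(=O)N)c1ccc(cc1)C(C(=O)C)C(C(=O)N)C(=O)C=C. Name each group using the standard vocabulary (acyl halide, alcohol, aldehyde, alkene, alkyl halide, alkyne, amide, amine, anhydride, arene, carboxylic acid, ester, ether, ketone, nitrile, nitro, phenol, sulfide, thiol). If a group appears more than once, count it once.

6

Reading the structure from left to right:
  H2NCO: –C(=O)NH2: carbonyl C bonded to C and to N → amide (the N is not a separate amine).
  CH(OCOCH3): pendant –OC(=O)CH3: an acyloxy group → ester.
  CH(NH2): –NH2 on an sp³ carbon with no adjacent C=O → amine.
  CH(NHCOCH3): pendant –NHC(=O)CH3: N bonded to a carbonyl → amide (not amine).
  CH(CONH2): pendant –CONH2: carbonyl C bonded to C and N → amide.
  C6H4: para-disubstituted benzene ring → arene.
  CH(COCH3): pendant –COCH3: carbonyl C bonded to two carbons → ketone.
  CH(CONH2): pendant –CONH2: carbonyl C bonded to C and N → amide.
  CO: –C(=O)– with carbon on both sides → ketone.
  CH=CH2: C=C double bond → alkene.
Distinct types present: alkene, amide, amine, arene, ester, ketone.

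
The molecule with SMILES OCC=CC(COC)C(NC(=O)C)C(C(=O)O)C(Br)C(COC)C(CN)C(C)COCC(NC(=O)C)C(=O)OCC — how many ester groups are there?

1

HO– on an sp³ carbon → alcohol.
C=C double bond → alkene.
pendant –CH2OCH3: C–O–C linkage → ether.
pendant –NHC(=O)CH3: N bonded to a carbonyl → amide (not amine).
pendant –COOH: carbonyl C bonded to C and –OH → carboxylic acid.
halogen on an sp³ carbon → alkyl halide.
pendant –CH2OCH3: C–O–C linkage → ether.
pendant –CH2NH2: N on sp³ C, no adjacent C=O → amine.
C–O–C with sp³ carbons on both sides and no adjacent C=O → ether.
pendant –NHC(=O)CH3: N bonded to a carbonyl → amide (not amine).
–C(=O)OCH2CH3: carbonyl C bonded to C and to –OEt → ester.
Ester appears at: COOCH2CH3 → 1.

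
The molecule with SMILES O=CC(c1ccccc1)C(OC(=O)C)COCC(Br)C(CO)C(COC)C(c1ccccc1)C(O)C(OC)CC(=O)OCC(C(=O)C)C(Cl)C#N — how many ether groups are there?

3

Working along the chain:
  OHC: terminal –CHO: carbonyl C bonded to H and C → aldehyde.
  CH(C6H5): pendant –C6H5: benzene ring → arene.
  CH(OCOCH3): pendant –OC(=O)CH3: an acyloxy group → ester.
  CH2OCH2: C–O–C with sp³ carbons on both sides and no adjacent C=O → ether.
  CH(Br): halogen on an sp³ carbon → alkyl halide.
  CH(CH2OH): pendant –CH2OH on an sp³ backbone C → alcohol.
  CH(CH2OCH3): pendant –CH2OCH3: C–O–C linkage → ether.
  CH(C6H5): pendant –C6H5: benzene ring → arene.
  CH(OH): –OH on an sp³ carbon → alcohol (secondary).
  CH(OCH3): pendant –OCH3: C–O–C with sp³ C, no adjacent C=O → ether.
  CH2COOCH2: –C(=O)–O–C with C on the carbonyl side → ester.
  CH(COCH3): pendant –COCH3: carbonyl C bonded to two carbons → ketone.
  CH(Cl): halogen on an sp³ carbon → alkyl halide.
  CN: –C≡N: carbon triple-bonded to nitrogen → nitrile.
Ether appears at: CH2OCH2, CH(CH2OCH3), CH(OCH3) → 3.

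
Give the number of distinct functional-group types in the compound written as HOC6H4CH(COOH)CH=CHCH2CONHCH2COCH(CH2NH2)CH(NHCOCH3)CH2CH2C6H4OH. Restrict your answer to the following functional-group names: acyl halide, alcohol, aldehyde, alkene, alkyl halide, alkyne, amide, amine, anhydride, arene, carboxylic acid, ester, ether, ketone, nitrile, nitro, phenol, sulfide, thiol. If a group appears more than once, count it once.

7

Working along the chain:
  HOC6H4: –OH attached directly to an aromatic ring → phenol (not alcohol); the ring itself is an arene.
  CH(COOH): pendant –COOH: carbonyl C bonded to C and –OH → carboxylic acid.
  CH=CH: C=C double bond → alkene.
  CH2CONHCH2: –C(=O)–N– linkage → amide (the N is not an amine).
  CO: –C(=O)– with carbon on both sides → ketone.
  CH(CH2NH2): pendant –CH2NH2: N on sp³ C, no adjacent C=O → amine.
  CH(NHCOCH3): pendant –NHC(=O)CH3: N bonded to a carbonyl → amide (not amine).
  C6H4OH: –OH attached directly to an aromatic ring → phenol (not alcohol); the ring itself is an arene.
Distinct types present: alkene, amide, amine, arene, carboxylic acid, ketone, phenol.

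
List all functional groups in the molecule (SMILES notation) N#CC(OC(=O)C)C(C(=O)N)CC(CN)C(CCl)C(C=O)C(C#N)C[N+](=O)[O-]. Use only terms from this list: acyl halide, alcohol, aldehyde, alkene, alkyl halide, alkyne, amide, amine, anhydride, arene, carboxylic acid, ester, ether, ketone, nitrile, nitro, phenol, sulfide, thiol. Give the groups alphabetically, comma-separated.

aldehyde, alkyl halide, amide, amine, ester, nitrile, nitro

Working along the chain:
  N≡C: N≡C–: carbon triple-bonded to nitrogen → nitrile.
  CH(OCOCH3): pendant –OC(=O)CH3: an acyloxy group → ester.
  CH(CONH2): pendant –CONH2: carbonyl C bonded to C and N → amide.
  CH(CH2NH2): pendant –CH2NH2: N on sp³ C, no adjacent C=O → amine.
  CH(CH2Cl): pendant –CH2X: halogen on sp³ carbon → alkyl halide.
  CH(CHO): pendant –CHO: carbonyl C bonded to C and H → aldehyde.
  CH(CN): pendant –C≡N: nitrile.
  CH2NO2: –NO2 on carbon → nitro group.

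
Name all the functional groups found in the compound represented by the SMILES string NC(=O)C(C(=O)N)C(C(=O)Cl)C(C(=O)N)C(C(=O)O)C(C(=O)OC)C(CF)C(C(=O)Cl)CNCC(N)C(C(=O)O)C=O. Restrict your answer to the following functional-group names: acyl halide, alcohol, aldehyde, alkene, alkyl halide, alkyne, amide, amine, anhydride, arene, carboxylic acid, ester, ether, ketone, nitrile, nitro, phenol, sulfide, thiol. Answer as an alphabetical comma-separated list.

acyl halide, aldehyde, alkyl halide, amide, amine, carboxylic acid, ester

–C(=O)NH2: carbonyl C bonded to C and to N → amide (the N is not a separate amine).
pendant –CONH2: carbonyl C bonded to C and N → amide.
pendant –C(=O)X: carbonyl C bonded to C and halogen → acyl halide.
pendant –CONH2: carbonyl C bonded to C and N → amide.
pendant –COOH: carbonyl C bonded to C and –OH → carboxylic acid.
pendant –COOCH3: carbonyl C bonded to C and –OCH3 → ester.
pendant –CH2X: halogen on sp³ carbon → alkyl halide.
pendant –C(=O)X: carbonyl C bonded to C and halogen → acyl halide.
C–N–C with sp³ carbons and no adjacent C=O → amine (secondary).
–NH2 on an sp³ carbon with no adjacent C=O → amine.
pendant –COOH: carbonyl C bonded to C and –OH → carboxylic acid.
terminal –CHO: carbonyl C bonded to H and C → aldehyde.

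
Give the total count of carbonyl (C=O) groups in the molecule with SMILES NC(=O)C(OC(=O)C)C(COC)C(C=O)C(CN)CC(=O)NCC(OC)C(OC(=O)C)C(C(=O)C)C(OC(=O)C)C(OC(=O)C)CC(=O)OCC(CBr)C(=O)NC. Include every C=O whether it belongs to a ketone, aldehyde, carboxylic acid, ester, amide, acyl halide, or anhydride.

10

H2NCO: amide, 1 C=O (running total 1).
CH(OCOCH3): ester, 1 C=O (running total 2).
CH(CHO): aldehyde, 1 C=O (running total 3).
CH2CONHCH2: amide, 1 C=O (running total 4).
CH(OCOCH3): ester, 1 C=O (running total 5).
CH(COCH3): ketone, 1 C=O (running total 6).
CH(OCOCH3): ester, 1 C=O (running total 7).
CH(OCOCH3): ester, 1 C=O (running total 8).
CH2COOCH2: ester, 1 C=O (running total 9).
CONHCH3: amide, 1 C=O (running total 10).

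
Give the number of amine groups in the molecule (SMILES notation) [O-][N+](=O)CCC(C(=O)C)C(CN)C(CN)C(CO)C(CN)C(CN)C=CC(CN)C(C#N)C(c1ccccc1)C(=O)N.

5

–NO2 on carbon → nitro group.
pendant –COCH3: carbonyl C bonded to two carbons → ketone.
pendant –CH2NH2: N on sp³ C, no adjacent C=O → amine.
pendant –CH2NH2: N on sp³ C, no adjacent C=O → amine.
pendant –CH2OH on an sp³ backbone C → alcohol.
pendant –CH2NH2: N on sp³ C, no adjacent C=O → amine.
pendant –CH2NH2: N on sp³ C, no adjacent C=O → amine.
C=C double bond → alkene.
pendant –CH2NH2: N on sp³ C, no adjacent C=O → amine.
pendant –C≡N: nitrile.
pendant –C6H5: benzene ring → arene.
–C(=O)NH2: carbonyl C bonded to C and to N → amide (the N is not a separate amine).
Amine appears at: CH(CH2NH2), CH(CH2NH2), CH(CH2NH2), CH(CH2NH2), CH(CH2NH2) → 5.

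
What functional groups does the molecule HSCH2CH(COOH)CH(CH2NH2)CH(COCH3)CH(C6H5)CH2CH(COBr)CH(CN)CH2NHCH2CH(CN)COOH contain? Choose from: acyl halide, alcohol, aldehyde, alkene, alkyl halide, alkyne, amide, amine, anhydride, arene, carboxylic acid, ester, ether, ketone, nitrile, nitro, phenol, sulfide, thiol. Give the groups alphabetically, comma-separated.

Working along the chain:
  HSCH2: –SH on an sp³ carbon → thiol.
  CH(COOH): pendant –COOH: carbonyl C bonded to C and –OH → carboxylic acid.
  CH(CH2NH2): pendant –CH2NH2: N on sp³ C, no adjacent C=O → amine.
  CH(COCH3): pendant –COCH3: carbonyl C bonded to two carbons → ketone.
  CH(C6H5): pendant –C6H5: benzene ring → arene.
  CH(COBr): pendant –C(=O)X: carbonyl C bonded to C and halogen → acyl halide.
  CH(CN): pendant –C≡N: nitrile.
  CH2NHCH2: C–N–C with sp³ carbons and no adjacent C=O → amine (secondary).
  CH(CN): pendant –C≡N: nitrile.
  COOH: –COOH: carbonyl C bonded to –OH and C → carboxylic acid (the –OH is not a separate alcohol).

acyl halide, amine, arene, carboxylic acid, ketone, nitrile, thiol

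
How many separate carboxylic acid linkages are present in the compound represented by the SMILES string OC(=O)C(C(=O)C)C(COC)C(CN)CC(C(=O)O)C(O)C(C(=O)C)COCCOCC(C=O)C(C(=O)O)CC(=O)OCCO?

3

Taking each segment in turn:
  HOOC: –COOH: carbonyl C bonded to –OH and C → carboxylic acid (the –OH is not a separate alcohol).
  CH(COCH3): pendant –COCH3: carbonyl C bonded to two carbons → ketone.
  CH(CH2OCH3): pendant –CH2OCH3: C–O–C linkage → ether.
  CH(CH2NH2): pendant –CH2NH2: N on sp³ C, no adjacent C=O → amine.
  CH(COOH): pendant –COOH: carbonyl C bonded to C and –OH → carboxylic acid.
  CH(OH): –OH on an sp³ carbon → alcohol (secondary).
  CH(COCH3): pendant –COCH3: carbonyl C bonded to two carbons → ketone.
  CH2OCH2: C–O–C with sp³ carbons on both sides and no adjacent C=O → ether.
  CH2OCH2: C–O–C with sp³ carbons on both sides and no adjacent C=O → ether.
  CH(CHO): pendant –CHO: carbonyl C bonded to C and H → aldehyde.
  CH(COOH): pendant –COOH: carbonyl C bonded to C and –OH → carboxylic acid.
  CH2COOCH2: –C(=O)–O–C with C on the carbonyl side → ester.
  CH2OH: –OH on an sp³ carbon → alcohol.
Carboxylic acid appears at: HOOC, CH(COOH), CH(COOH) → 3.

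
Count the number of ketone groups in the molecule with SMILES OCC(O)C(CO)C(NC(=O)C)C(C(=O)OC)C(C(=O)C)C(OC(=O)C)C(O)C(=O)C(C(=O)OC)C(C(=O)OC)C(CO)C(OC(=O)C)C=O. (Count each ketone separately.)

HO– on an sp³ carbon → alcohol.
–OH on an sp³ carbon → alcohol (secondary).
pendant –CH2OH on an sp³ backbone C → alcohol.
pendant –NHC(=O)CH3: N bonded to a carbonyl → amide (not amine).
pendant –COOCH3: carbonyl C bonded to C and –OCH3 → ester.
pendant –COCH3: carbonyl C bonded to two carbons → ketone.
pendant –OC(=O)CH3: an acyloxy group → ester.
–OH on an sp³ carbon → alcohol (secondary).
–C(=O)– with carbon on both sides → ketone.
pendant –COOCH3: carbonyl C bonded to C and –OCH3 → ester.
pendant –COOCH3: carbonyl C bonded to C and –OCH3 → ester.
pendant –CH2OH on an sp³ backbone C → alcohol.
pendant –OC(=O)CH3: an acyloxy group → ester.
terminal –CHO: carbonyl C bonded to H and C → aldehyde.
Ketone appears at: CH(COCH3), CO → 2.

2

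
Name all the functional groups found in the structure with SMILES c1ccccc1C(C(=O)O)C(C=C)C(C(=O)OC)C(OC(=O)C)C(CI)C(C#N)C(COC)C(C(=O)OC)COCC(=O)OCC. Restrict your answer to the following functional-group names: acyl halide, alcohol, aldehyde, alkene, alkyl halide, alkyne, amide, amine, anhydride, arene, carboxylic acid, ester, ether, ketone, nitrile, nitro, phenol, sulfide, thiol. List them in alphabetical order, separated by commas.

alkene, alkyl halide, arene, carboxylic acid, ester, ether, nitrile

C6H5– phenyl ring → arene.
pendant –COOH: carbonyl C bonded to C and –OH → carboxylic acid.
pendant –CH=CH2: C=C double bond → alkene.
pendant –COOCH3: carbonyl C bonded to C and –OCH3 → ester.
pendant –OC(=O)CH3: an acyloxy group → ester.
pendant –CH2X: halogen on sp³ carbon → alkyl halide.
pendant –C≡N: nitrile.
pendant –CH2OCH3: C–O–C linkage → ether.
pendant –COOCH3: carbonyl C bonded to C and –OCH3 → ester.
C–O–C with sp³ carbons on both sides and no adjacent C=O → ether.
–C(=O)OCH2CH3: carbonyl C bonded to C and to –OEt → ester.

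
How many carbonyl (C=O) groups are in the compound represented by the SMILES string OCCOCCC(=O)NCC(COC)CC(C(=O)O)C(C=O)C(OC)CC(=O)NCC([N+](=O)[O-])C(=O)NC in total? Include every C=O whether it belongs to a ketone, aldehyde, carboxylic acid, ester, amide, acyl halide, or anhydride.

5

CH2CONHCH2: amide, 1 C=O (running total 1).
CH(COOH): carboxylic acid, 1 C=O (running total 2).
CH(CHO): aldehyde, 1 C=O (running total 3).
CH2CONHCH2: amide, 1 C=O (running total 4).
CONHCH3: amide, 1 C=O (running total 5).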